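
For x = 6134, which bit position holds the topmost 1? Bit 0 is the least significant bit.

12

6134 = 1011111110110
The topmost 1 is at position 12 (since 2^12 = 4096 ≤ 6134 < 8192).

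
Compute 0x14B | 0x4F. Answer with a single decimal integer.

335

0x14B = 101001011
0x4F = 001001111
 OR → 101001111 = 335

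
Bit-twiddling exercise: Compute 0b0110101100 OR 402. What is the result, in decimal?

446

a = 110101100
402 = 110010010
 OR → 110111110 = 446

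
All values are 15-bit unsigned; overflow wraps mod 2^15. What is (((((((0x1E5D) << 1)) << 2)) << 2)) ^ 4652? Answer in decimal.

22924

0x1E5D = 001111001011101
→ << 1 (mod 2^15) → 011110010111010 = 15546
→ << 2 (mod 2^15) → 111001011101000 = 29416
→ << 2 (mod 2^15) → 100101110100000 = 19360
4652 = 001001000101100
→ ^ → 101100110001100 = 22924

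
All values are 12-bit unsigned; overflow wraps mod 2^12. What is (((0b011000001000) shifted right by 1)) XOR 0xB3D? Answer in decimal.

0b011000001000 = 011000001000
→ shifted right by 1 → 001100000100 = 772
0xB3D = 101100111101
→ XOR → 100000111001 = 2105

2105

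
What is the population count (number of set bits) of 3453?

3453 = 110101111101
Count the 1s: 1 + 1 + 1 + 1 + 1 + 1 + 1 + 1 + 1 = 9

9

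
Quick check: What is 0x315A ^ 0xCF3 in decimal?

15785

0x315A = 11000101011010
0xCF3 = 00110011110011
XOR → 11110110101001 = 15785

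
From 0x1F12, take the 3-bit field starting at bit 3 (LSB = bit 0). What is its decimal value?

v = 1111100010010
Shift right by 3: 1111100010
Mask low 3 bits: 010 = 2

2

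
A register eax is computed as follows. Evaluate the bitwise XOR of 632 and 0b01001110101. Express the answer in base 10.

13

632 = 1001111000
b = 1001110101
XOR → 0000001101 = 13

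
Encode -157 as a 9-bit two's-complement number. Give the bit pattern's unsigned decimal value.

355

157 in 9 bits: 010011101
Invert: 101100010
Add 1:  101100011 = 355
(Check: 2^9 - 157 = 512 - 157 = 355.)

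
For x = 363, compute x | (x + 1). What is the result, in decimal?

367

x = 101101011 = 363
x + 1 = 101101100
OR    = 101101111 = 367
(x | (x + 1) sets the lowest cleared bit.)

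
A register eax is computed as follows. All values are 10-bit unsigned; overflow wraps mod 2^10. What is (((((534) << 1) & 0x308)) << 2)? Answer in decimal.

32

534 = 1000010110
→ << 1 (mod 2^10) → 0000101100 = 44
0x308 = 1100001000
→ & → 0000001000 = 8
→ << 2 (mod 2^10) → 0000100000 = 32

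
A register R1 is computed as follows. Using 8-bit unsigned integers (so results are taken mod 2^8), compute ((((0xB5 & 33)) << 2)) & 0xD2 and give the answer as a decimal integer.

0xB5 = 10110101
33 = 00100001
→ & → 00100001 = 33
→ << 2 (mod 2^8) → 10000100 = 132
0xD2 = 11010010
→ & → 10000000 = 128

128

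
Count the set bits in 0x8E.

4

0x8E = 10001110
Count the 1s: 1 + 1 + 1 + 1 = 4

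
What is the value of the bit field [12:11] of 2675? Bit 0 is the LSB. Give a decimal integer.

1

v = 00101001110011
Shift right by 11: 001
Mask low 2 bits: 01 = 1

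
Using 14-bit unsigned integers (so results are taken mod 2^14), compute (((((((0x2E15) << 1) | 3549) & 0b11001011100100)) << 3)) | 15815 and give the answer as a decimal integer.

16359

0x2E15 = 10111000010101
→ << 1 (mod 2^14) → 01110000101010 = 7210
3549 = 00110111011101
→ | → 01110111111111 = 7679
0b11001011100100 = 11001011100100
→ & → 01000011100100 = 4324
→ << 3 (mod 2^14) → 00011100100000 = 1824
15815 = 11110111000111
→ | → 11111111100111 = 16359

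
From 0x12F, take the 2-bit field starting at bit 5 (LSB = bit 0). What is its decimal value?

1

v = 100101111
Shift right by 5: 1001
Mask low 2 bits: 01 = 1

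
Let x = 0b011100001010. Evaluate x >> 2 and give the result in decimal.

x = 11100001010
shift right by 2 → 00111000010 = 450
(equivalently, floor(1802 / 4))

450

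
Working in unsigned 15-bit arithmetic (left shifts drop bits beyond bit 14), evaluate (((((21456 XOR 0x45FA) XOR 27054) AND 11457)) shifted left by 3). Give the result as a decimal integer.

21456 = 101001111010000
0x45FA = 100010111111010
→ XOR → 001011000101010 = 5674
27054 = 110100110101110
→ XOR → 111111110000100 = 32644
11457 = 010110011000001
→ AND → 010110010000000 = 11392
→ shifted left by 3 (mod 2^15) → 110010000000000 = 25600

25600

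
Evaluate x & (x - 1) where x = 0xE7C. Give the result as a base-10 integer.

3704

x = 111001111100 = 3708
x - 1 = 111001111011
AND   = 111001111000 = 3704
(x & (x - 1) clears the lowest set bit of x.)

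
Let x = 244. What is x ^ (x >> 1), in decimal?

x = 11110100 = 244
x>>1 = 01111010
XOR  = 10001110 = 142
(x ^ (x >> 1) gives the standard binary-reflected Gray code of x.)

142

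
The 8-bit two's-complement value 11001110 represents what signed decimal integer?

pattern = 11001110 (MSB is 1 ⇒ negative)
Invert: 00110001, add 1 → 00110010 = 50, so the value is -50.
(Equivalently: 206 - 2^8 = 206 - 256 = -50.)

-50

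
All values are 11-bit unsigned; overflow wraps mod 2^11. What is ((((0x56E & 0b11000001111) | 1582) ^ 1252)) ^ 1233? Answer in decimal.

0x56E = 10101101110
0b11000001111 = 11000001111
→ & → 10000001110 = 1038
1582 = 11000101110
→ | → 11000101110 = 1582
1252 = 10011100100
→ ^ → 01011001010 = 714
1233 = 10011010001
→ ^ → 11000011011 = 1563

1563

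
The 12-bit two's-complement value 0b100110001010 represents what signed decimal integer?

-1654

pattern = 100110001010 (MSB is 1 ⇒ negative)
Invert: 011001110101, add 1 → 011001110110 = 1654, so the value is -1654.
(Equivalently: 2442 - 2^12 = 2442 - 4096 = -1654.)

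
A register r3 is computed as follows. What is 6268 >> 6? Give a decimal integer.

6268 = 1100001111100
shift right by 6 → 0000001100001 = 97
(equivalently, floor(6268 / 64))

97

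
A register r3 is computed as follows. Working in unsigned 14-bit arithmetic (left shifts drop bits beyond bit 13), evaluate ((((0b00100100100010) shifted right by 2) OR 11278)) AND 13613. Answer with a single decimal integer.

0b00100100100010 = 00100100100010
→ shifted right by 2 → 00001001001000 = 584
11278 = 10110000001110
→ OR → 10111001001110 = 11854
13613 = 11010100101101
→ AND → 10010000001100 = 9228

9228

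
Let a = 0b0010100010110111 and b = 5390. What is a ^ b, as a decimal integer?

a = 10100010110111
5390 = 01010100001110
XOR → 11110110111001 = 15801

15801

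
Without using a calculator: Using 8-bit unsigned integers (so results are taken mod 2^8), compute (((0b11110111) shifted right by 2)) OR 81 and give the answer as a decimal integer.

0b11110111 = 11110111
→ shifted right by 2 → 00111101 = 61
81 = 01010001
→ OR → 01111101 = 125

125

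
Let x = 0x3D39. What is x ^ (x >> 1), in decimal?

x = 11110100111001 = 15673
x>>1 = 01111010011100
XOR  = 10001110100101 = 9125
(x ^ (x >> 1) gives the standard binary-reflected Gray code of x.)

9125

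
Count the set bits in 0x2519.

0x2519 = 10010100011001
Count the 1s: 1 + 1 + 1 + 1 + 1 + 1 = 6

6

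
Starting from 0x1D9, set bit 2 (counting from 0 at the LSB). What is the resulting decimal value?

477

x = 0000111011001
bit 2 is currently 0; set it via x | (1 << 2) = x | 4
→ 0000111011101 = 477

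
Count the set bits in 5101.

5101 = 1001111101101
Count the 1s: 1 + 1 + 1 + 1 + 1 + 1 + 1 + 1 + 1 = 9

9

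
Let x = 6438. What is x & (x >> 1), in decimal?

2050

x = 1100100100110 = 6438
x>>1 = 0110010010011
AND  = 0100000000010 = 2050
(x & (x >> 1) has a 1 wherever x has two consecutive 1 bits.)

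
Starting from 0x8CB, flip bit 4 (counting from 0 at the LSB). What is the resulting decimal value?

2267

x = 100011001011
bit 4 is currently 0; toggle it via x ^ (1 << 4) = x ^ 16
→ 100011011011 = 2267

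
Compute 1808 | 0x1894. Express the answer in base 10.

8084

1808 = 0011100010000
0x1894 = 1100010010100
 OR → 1111110010100 = 8084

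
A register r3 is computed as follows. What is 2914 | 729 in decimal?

2914 = 101101100010
729 = 001011011001
 OR → 101111111011 = 3067

3067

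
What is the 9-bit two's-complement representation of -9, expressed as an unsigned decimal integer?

9 in 9 bits: 000001001
Invert: 111110110
Add 1:  111110111 = 503
(Check: 2^9 - 9 = 512 - 9 = 503.)

503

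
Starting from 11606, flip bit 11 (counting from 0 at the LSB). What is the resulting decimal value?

9558

x = 010110101010110
bit 11 is currently 1; toggle it via x ^ (1 << 11) = x ^ 2048
→ 010010101010110 = 9558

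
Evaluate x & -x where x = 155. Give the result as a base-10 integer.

x = 10011011 = 155
-x (two's complement) = …01100101
AND   = 00000001 = 1
(x & -x isolates the lowest set bit of x.)

1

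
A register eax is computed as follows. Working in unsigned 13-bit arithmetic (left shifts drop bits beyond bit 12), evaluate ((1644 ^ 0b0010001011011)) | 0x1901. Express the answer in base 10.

6967

1644 = 0011001101100
0b0010001011011 = 0010001011011
→ ^ → 0001000110111 = 567
0x1901 = 1100100000001
→ | → 1101100110111 = 6967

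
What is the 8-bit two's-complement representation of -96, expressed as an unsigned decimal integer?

96 in 8 bits: 01100000
Invert: 10011111
Add 1:  10100000 = 160
(Check: 2^8 - 96 = 256 - 96 = 160.)

160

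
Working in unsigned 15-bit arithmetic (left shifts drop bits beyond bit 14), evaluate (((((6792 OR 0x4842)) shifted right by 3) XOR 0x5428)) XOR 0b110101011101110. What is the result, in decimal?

6792 = 001101010001000
0x4842 = 100100001000010
→ OR → 101101011001010 = 23242
→ shifted right by 3 → 000101101011001 = 2905
0x5428 = 101010000101000
→ XOR → 101111101110001 = 24433
0b110101011101110 = 110101011101110
→ XOR → 011010110011111 = 13727

13727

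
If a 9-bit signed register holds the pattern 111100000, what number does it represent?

pattern = 111100000 (MSB is 1 ⇒ negative)
Invert: 000011111, add 1 → 000100000 = 32, so the value is -32.
(Equivalently: 480 - 2^9 = 480 - 512 = -32.)

-32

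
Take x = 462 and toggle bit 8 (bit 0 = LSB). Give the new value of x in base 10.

x = 0111001110
bit 8 is currently 1; toggle it via x ^ (1 << 8) = x ^ 256
→ 0011001110 = 206

206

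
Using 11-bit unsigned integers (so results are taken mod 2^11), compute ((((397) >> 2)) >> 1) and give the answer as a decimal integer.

397 = 00110001101
→ >> 2 → 00001100011 = 99
→ >> 1 → 00000110001 = 49

49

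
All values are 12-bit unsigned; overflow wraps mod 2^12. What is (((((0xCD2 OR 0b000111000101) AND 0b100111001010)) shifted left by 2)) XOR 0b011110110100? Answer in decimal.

0xCD2 = 110011010010
0b000111000101 = 000111000101
→ OR → 110111010111 = 3543
0b100111001010 = 100111001010
→ AND → 100111000010 = 2498
→ shifted left by 2 (mod 2^12) → 011100001000 = 1800
0b011110110100 = 011110110100
→ XOR → 000010111100 = 188

188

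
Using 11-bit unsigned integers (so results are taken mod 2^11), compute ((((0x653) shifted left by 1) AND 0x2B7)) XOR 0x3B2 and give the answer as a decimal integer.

0x653 = 11001010011
→ shifted left by 1 (mod 2^11) → 10010100110 = 1190
0x2B7 = 01010110111
→ AND → 00010100110 = 166
0x3B2 = 01110110010
→ XOR → 01100010100 = 788

788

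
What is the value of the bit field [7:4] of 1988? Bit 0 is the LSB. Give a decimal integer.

12

v = 11111000100
Shift right by 4: 1111100
Mask low 4 bits: 1100 = 12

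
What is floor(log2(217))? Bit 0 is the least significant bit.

217 = 11011001
The topmost 1 is at position 7 (since 2^7 = 128 ≤ 217 < 256).

7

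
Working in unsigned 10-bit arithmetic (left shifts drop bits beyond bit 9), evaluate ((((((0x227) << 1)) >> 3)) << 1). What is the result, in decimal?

18

0x227 = 1000100111
→ << 1 (mod 2^10) → 0001001110 = 78
→ >> 3 → 0000001001 = 9
→ << 1 (mod 2^10) → 0000010010 = 18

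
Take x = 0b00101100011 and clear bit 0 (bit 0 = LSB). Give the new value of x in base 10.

354

x = 00101100011
bit 0 is currently 1; clear it via x & ~(1 << 0) = x & ~1
→ 00101100010 = 354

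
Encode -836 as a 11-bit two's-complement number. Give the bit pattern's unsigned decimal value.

836 in 11 bits: 01101000100
Invert: 10010111011
Add 1:  10010111100 = 1212
(Check: 2^11 - 836 = 2048 - 836 = 1212.)

1212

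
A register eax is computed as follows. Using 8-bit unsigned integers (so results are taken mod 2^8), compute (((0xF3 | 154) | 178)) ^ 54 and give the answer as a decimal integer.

0xF3 = 11110011
154 = 10011010
→ | → 11111011 = 251
178 = 10110010
→ | → 11111011 = 251
54 = 00110110
→ ^ → 11001101 = 205

205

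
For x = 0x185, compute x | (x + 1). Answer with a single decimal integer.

391

x = 110000101 = 389
x + 1 = 110000110
OR    = 110000111 = 391
(x | (x + 1) sets the lowest cleared bit.)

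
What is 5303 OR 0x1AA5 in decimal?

5303 = 1010010110111
0x1AA5 = 1101010100101
 OR → 1111010110111 = 7863

7863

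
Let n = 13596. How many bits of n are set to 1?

7

13596 = 11010100011100
Count the 1s: 1 + 1 + 1 + 1 + 1 + 1 + 1 = 7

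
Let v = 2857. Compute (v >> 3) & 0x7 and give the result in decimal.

5

v = 101100101001
Shift right by 3: 101100101
Mask low 3 bits: 101 = 5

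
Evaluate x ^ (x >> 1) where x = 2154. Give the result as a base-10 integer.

x = 100001101010 = 2154
x>>1 = 010000110101
XOR  = 110001011111 = 3167
(x ^ (x >> 1) gives the standard binary-reflected Gray code of x.)

3167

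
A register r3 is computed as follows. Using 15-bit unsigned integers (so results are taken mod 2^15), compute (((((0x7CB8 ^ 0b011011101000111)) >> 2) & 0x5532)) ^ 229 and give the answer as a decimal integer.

4311

0x7CB8 = 111110010111000
0b011011101000111 = 011011101000111
→ ^ → 100101111111111 = 19455
→ >> 2 → 001001011111111 = 4863
0x5532 = 101010100110010
→ & → 001000000110010 = 4146
229 = 000000011100101
→ ^ → 001000011010111 = 4311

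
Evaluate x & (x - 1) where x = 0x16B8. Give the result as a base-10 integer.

x = 1011010111000 = 5816
x - 1 = 1011010110111
AND   = 1011010110000 = 5808
(x & (x - 1) clears the lowest set bit of x.)

5808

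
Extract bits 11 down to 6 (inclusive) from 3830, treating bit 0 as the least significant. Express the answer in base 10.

59

v = 111011110110
Shift right by 6: 111011
Mask low 6 bits: 111011 = 59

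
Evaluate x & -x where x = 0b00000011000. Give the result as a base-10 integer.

x = 11000 = 24
-x (two's complement) = …01000
AND   = 01000 = 8
(x & -x isolates the lowest set bit of x.)

8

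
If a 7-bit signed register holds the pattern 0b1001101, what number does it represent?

pattern = 1001101 (MSB is 1 ⇒ negative)
Invert: 0110010, add 1 → 0110011 = 51, so the value is -51.
(Equivalently: 77 - 2^7 = 77 - 128 = -51.)

-51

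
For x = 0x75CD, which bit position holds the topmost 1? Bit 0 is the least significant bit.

14

0x75CD = 111010111001101
The topmost 1 is at position 14 (since 2^14 = 16384 ≤ 30157 < 32768).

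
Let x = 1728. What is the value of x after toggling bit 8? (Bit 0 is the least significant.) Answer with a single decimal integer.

1984

x = 0011011000000
bit 8 is currently 0; toggle it via x ^ (1 << 8) = x ^ 256
→ 0011111000000 = 1984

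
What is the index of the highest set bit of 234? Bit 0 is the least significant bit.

7

234 = 11101010
The topmost 1 is at position 7 (since 2^7 = 128 ≤ 234 < 256).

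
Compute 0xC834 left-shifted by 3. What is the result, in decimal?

410016

0xC834 = 0001100100000110100
shift left by 3 → 1100100000110100000 = 410016
(equivalently, 51252 × 2^3 = 51252 × 8)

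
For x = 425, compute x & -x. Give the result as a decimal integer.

x = 110101001 = 425
-x (two's complement) = …001010111
AND   = 000000001 = 1
(x & -x isolates the lowest set bit of x.)

1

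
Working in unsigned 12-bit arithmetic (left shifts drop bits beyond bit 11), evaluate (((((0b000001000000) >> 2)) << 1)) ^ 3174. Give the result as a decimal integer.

0b000001000000 = 000001000000
→ >> 2 → 000000010000 = 16
→ << 1 (mod 2^12) → 000000100000 = 32
3174 = 110001100110
→ ^ → 110001000110 = 3142

3142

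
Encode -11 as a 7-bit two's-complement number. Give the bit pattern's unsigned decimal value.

117

11 in 7 bits: 0001011
Invert: 1110100
Add 1:  1110101 = 117
(Check: 2^7 - 11 = 128 - 11 = 117.)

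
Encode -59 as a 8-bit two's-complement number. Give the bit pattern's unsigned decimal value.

197

59 in 8 bits: 00111011
Invert: 11000100
Add 1:  11000101 = 197
(Check: 2^8 - 59 = 256 - 59 = 197.)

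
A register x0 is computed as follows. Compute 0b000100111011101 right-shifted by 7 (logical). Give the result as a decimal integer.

19

x = 100111011101
shift right by 7 → 000000010011 = 19
(equivalently, floor(2525 / 128))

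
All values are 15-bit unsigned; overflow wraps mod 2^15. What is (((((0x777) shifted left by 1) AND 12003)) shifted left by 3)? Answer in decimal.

30480

0x777 = 000011101110111
→ shifted left by 1 (mod 2^15) → 000111011101110 = 3822
12003 = 010111011100011
→ AND → 000111011100010 = 3810
→ shifted left by 3 (mod 2^15) → 111011100010000 = 30480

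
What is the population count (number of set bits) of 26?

3

26 = 11010
Count the 1s: 1 + 1 + 1 = 3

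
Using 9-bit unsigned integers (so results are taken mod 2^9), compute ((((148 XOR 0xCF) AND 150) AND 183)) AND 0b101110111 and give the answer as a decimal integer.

18

148 = 010010100
0xCF = 011001111
→ XOR → 001011011 = 91
150 = 010010110
→ AND → 000010010 = 18
183 = 010110111
→ AND → 000010010 = 18
0b101110111 = 101110111
→ AND → 000010010 = 18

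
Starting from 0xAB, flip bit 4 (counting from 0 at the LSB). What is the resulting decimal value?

187

x = 10101011
bit 4 is currently 0; toggle it via x ^ (1 << 4) = x ^ 16
→ 10111011 = 187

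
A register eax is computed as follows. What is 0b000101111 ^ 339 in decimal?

a = 000101111
339 = 101010011
XOR → 101111100 = 380

380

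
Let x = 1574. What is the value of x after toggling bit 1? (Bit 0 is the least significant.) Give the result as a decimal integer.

x = 11000100110
bit 1 is currently 1; toggle it via x ^ (1 << 1) = x ^ 2
→ 11000100100 = 1572

1572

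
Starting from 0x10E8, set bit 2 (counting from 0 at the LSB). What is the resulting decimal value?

4332

x = 1000011101000
bit 2 is currently 0; set it via x | (1 << 2) = x | 4
→ 1000011101100 = 4332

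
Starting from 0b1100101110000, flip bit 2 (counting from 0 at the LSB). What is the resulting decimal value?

6516

x = 1100101110000
bit 2 is currently 0; toggle it via x ^ (1 << 2) = x ^ 4
→ 1100101110100 = 6516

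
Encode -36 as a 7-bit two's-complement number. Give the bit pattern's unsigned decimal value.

92

36 in 7 bits: 0100100
Invert: 1011011
Add 1:  1011100 = 92
(Check: 2^7 - 36 = 128 - 36 = 92.)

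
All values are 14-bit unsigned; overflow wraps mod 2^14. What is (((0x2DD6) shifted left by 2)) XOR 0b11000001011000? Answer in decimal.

1792

0x2DD6 = 10110111010110
→ shifted left by 2 (mod 2^14) → 11011101011000 = 14168
0b11000001011000 = 11000001011000
→ XOR → 00011100000000 = 1792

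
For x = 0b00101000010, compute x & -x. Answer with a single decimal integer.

2

x = 101000010 = 322
-x (two's complement) = …010111110
AND   = 000000010 = 2
(x & -x isolates the lowest set bit of x.)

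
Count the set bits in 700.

700 = 1010111100
Count the 1s: 1 + 1 + 1 + 1 + 1 + 1 = 6

6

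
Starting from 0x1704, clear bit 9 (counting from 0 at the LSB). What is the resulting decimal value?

x = 1011100000100
bit 9 is currently 1; clear it via x & ~(1 << 9) = x & ~512
→ 1010100000100 = 5380

5380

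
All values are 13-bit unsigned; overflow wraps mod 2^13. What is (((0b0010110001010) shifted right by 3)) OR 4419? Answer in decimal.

0b0010110001010 = 0010110001010
→ shifted right by 3 → 0000010110001 = 177
4419 = 1000101000011
→ OR → 1000111110011 = 4595

4595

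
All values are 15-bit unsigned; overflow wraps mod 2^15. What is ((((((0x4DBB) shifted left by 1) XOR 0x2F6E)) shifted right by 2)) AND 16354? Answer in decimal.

0x4DBB = 100110110111011
→ shifted left by 1 (mod 2^15) → 001101101110110 = 7030
0x2F6E = 010111101101110
→ XOR → 011010000011000 = 13336
→ shifted right by 2 → 000110100000110 = 3334
16354 = 011111111100010
→ AND → 000110100000010 = 3330

3330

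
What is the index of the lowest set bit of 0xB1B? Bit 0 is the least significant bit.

0

0xB1B = 101100011011
Trailing zeros: 0, so the lowest set bit is bit 0 (value 1).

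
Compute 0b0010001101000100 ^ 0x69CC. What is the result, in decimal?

a = 010001101000100
0x69CC = 110100111001100
XOR → 100101010001000 = 19080

19080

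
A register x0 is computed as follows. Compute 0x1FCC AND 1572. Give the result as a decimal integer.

0x1FCC = 1111111001100
1572 = 0011000100100
AND → 0011000000100 = 1540

1540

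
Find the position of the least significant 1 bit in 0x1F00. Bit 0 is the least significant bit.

8

0x1F00 = 1111100000000
Trailing zeros: 8, so the lowest set bit is bit 8 (value 256).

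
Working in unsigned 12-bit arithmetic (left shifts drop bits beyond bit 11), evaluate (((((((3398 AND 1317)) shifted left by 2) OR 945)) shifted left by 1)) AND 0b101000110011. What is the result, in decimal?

3398 = 110101000110
1317 = 010100100101
→ AND → 010100000100 = 1284
→ shifted left by 2 (mod 2^12) → 010000010000 = 1040
945 = 001110110001
→ OR → 011110110001 = 1969
→ shifted left by 1 (mod 2^12) → 111101100010 = 3938
0b101000110011 = 101000110011
→ AND → 101000100010 = 2594

2594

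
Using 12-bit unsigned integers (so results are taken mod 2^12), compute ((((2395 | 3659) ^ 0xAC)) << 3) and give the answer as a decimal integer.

4024

2395 = 100101011011
3659 = 111001001011
→ | → 111101011011 = 3931
0xAC = 000010101100
→ ^ → 111111110111 = 4087
→ << 3 (mod 2^12) → 111110111000 = 4024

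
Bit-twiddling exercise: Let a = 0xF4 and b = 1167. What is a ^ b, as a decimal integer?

0xF4 = 00011110100
1167 = 10010001111
XOR → 10001111011 = 1147

1147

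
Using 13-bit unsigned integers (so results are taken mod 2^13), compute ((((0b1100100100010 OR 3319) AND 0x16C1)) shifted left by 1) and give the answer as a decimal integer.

0b1100100100010 = 1100100100010
3319 = 0110011110111
→ OR → 1110111110111 = 7671
0x16C1 = 1011011000001
→ AND → 1010011000001 = 5313
→ shifted left by 1 (mod 2^13) → 0100110000010 = 2434

2434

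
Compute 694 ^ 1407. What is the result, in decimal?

694 = 01010110110
1407 = 10101111111
XOR → 11111001001 = 1993

1993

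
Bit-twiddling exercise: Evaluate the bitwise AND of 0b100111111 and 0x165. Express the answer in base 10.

293

a = 100111111
0x165 = 101100101
AND → 100100101 = 293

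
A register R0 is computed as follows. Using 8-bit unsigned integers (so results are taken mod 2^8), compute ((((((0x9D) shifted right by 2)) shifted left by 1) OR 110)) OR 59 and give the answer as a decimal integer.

127

0x9D = 10011101
→ shifted right by 2 → 00100111 = 39
→ shifted left by 1 (mod 2^8) → 01001110 = 78
110 = 01101110
→ OR → 01101110 = 110
59 = 00111011
→ OR → 01111111 = 127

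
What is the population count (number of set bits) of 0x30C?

4

0x30C = 1100001100
Count the 1s: 1 + 1 + 1 + 1 = 4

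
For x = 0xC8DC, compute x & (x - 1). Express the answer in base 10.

x = 1100100011011100 = 51420
x - 1 = 1100100011011011
AND   = 1100100011011000 = 51416
(x & (x - 1) clears the lowest set bit of x.)

51416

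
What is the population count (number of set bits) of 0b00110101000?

4

n = 110101000
Count the 1s: 1 + 1 + 1 + 1 = 4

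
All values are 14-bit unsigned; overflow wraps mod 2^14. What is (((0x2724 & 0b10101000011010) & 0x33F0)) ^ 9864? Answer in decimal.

0x2724 = 10011100100100
0b10101000011010 = 10101000011010
→ & → 10001000000000 = 8704
0x33F0 = 11001111110000
→ & → 10001000000000 = 8704
9864 = 10011010001000
→ ^ → 00010010001000 = 1160

1160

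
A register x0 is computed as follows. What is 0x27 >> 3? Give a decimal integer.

0x27 = 100111
shift right by 3 → 000100 = 4
(equivalently, floor(39 / 8))

4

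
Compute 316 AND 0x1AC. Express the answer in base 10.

300

316 = 100111100
0x1AC = 110101100
AND → 100101100 = 300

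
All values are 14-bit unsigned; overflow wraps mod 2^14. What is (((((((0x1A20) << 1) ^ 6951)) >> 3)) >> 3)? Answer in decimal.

0x1A20 = 01101000100000
→ << 1 (mod 2^14) → 11010001000000 = 13376
6951 = 01101100100111
→ ^ → 10111101100111 = 12135
→ >> 3 → 00010111101100 = 1516
→ >> 3 → 00000010111101 = 189

189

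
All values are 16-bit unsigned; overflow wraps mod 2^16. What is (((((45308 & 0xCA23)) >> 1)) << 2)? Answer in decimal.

45308 = 1011000011111100
0xCA23 = 1100101000100011
→ & → 1000000000100000 = 32800
→ >> 1 → 0100000000010000 = 16400
→ << 2 (mod 2^16) → 0000000001000000 = 64

64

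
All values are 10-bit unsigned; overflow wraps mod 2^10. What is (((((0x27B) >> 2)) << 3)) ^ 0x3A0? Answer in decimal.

0x27B = 1001111011
→ >> 2 → 0010011110 = 158
→ << 3 (mod 2^10) → 0011110000 = 240
0x3A0 = 1110100000
→ ^ → 1101010000 = 848

848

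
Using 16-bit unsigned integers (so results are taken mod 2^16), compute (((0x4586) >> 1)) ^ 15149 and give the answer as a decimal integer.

6638

0x4586 = 0100010110000110
→ >> 1 → 0010001011000011 = 8899
15149 = 0011101100101101
→ ^ → 0001100111101110 = 6638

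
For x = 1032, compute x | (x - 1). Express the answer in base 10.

x = 10000001000 = 1032
x - 1 = 10000000111
OR    = 10000001111 = 1039
(x | (x - 1) sets all bits below the lowest set bit.)

1039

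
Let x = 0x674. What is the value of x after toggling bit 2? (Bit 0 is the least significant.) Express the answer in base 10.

1648

x = 0011001110100
bit 2 is currently 1; toggle it via x ^ (1 << 2) = x ^ 4
→ 0011001110000 = 1648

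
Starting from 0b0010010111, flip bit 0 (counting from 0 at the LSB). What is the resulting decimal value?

150

x = 0010010111
bit 0 is currently 1; toggle it via x ^ (1 << 0) = x ^ 1
→ 0010010110 = 150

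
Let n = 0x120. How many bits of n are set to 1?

0x120 = 100100000
Count the 1s: 1 + 1 = 2

2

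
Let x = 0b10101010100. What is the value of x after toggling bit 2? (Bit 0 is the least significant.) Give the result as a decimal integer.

1360

x = 10101010100
bit 2 is currently 1; toggle it via x ^ (1 << 2) = x ^ 4
→ 10101010000 = 1360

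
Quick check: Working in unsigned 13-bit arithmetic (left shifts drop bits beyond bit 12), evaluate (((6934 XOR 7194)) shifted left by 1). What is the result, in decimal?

3608

6934 = 1101100010110
7194 = 1110000011010
→ XOR → 0011100001100 = 1804
→ shifted left by 1 (mod 2^13) → 0111000011000 = 3608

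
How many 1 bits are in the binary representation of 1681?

5

1681 = 11010010001
Count the 1s: 1 + 1 + 1 + 1 + 1 = 5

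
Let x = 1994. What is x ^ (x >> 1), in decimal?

x = 11111001010 = 1994
x>>1 = 01111100101
XOR  = 10000101111 = 1071
(x ^ (x >> 1) gives the standard binary-reflected Gray code of x.)

1071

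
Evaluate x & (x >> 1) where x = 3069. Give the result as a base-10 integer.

508

x = 101111111101 = 3069
x>>1 = 010111111110
AND  = 000111111100 = 508
(x & (x >> 1) has a 1 wherever x has two consecutive 1 bits.)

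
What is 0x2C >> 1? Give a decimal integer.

0x2C = 101100
shift right by 1 → 010110 = 22
(equivalently, floor(44 / 2))

22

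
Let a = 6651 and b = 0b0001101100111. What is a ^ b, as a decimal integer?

6651 = 1100111111011
b = 0001101100111
XOR → 1101010011100 = 6812

6812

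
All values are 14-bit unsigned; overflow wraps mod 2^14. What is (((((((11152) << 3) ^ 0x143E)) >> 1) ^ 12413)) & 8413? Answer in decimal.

8192

11152 = 10101110010000
→ << 3 (mod 2^14) → 01110010000000 = 7296
0x143E = 01010000111110
→ ^ → 00100010111110 = 2238
→ >> 1 → 00010001011111 = 1119
12413 = 11000001111101
→ ^ → 11010000100010 = 13346
8413 = 10000011011101
→ & → 10000000000000 = 8192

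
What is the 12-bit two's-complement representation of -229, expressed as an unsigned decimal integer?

229 in 12 bits: 000011100101
Invert: 111100011010
Add 1:  111100011011 = 3867
(Check: 2^12 - 229 = 4096 - 229 = 3867.)

3867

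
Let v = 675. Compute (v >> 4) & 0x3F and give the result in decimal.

v = 01010100011
Shift right by 4: 0101010
Mask low 6 bits: 101010 = 42

42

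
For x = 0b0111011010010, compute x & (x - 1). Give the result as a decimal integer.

x = 111011010010 = 3794
x - 1 = 111011010001
AND   = 111011010000 = 3792
(x & (x - 1) clears the lowest set bit of x.)

3792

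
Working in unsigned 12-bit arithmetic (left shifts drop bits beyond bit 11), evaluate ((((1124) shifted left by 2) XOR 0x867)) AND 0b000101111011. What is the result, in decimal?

1124 = 010001100100
→ shifted left by 2 (mod 2^12) → 000110010000 = 400
0x867 = 100001100111
→ XOR → 100111110111 = 2551
0b000101111011 = 000101111011
→ AND → 000101110011 = 371

371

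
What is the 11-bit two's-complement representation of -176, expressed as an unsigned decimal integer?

176 in 11 bits: 00010110000
Invert: 11101001111
Add 1:  11101010000 = 1872
(Check: 2^11 - 176 = 2048 - 176 = 1872.)

1872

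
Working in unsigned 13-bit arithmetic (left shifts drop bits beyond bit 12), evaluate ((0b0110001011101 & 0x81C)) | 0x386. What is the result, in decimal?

2974

0b0110001011101 = 0110001011101
0x81C = 0100000011100
→ & → 0100000011100 = 2076
0x386 = 0001110000110
→ | → 0101110011110 = 2974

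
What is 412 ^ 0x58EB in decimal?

22903

412 = 000000110011100
0x58EB = 101100011101011
XOR → 101100101110111 = 22903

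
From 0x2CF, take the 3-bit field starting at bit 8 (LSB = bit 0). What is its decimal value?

2

v = 01011001111
Shift right by 8: 010
Mask low 3 bits: 010 = 2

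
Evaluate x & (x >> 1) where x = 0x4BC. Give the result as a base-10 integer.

28

x = 10010111100 = 1212
x>>1 = 01001011110
AND  = 00000011100 = 28
(x & (x >> 1) has a 1 wherever x has two consecutive 1 bits.)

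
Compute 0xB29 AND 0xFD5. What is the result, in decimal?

0xB29 = 101100101001
0xFD5 = 111111010101
AND → 101100000001 = 2817

2817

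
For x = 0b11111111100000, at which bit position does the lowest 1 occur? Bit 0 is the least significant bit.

5

0b11111111100000 = 11111111100000
Trailing zeros: 5, so the lowest set bit is bit 5 (value 32).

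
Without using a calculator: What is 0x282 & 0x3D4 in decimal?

0x282 = 1010000010
0x3D4 = 1111010100
AND → 1010000000 = 640

640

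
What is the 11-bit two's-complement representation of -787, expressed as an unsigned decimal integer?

1261

787 in 11 bits: 01100010011
Invert: 10011101100
Add 1:  10011101101 = 1261
(Check: 2^11 - 787 = 2048 - 787 = 1261.)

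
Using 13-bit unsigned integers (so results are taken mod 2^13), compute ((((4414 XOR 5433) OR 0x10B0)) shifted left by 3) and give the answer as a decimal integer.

4414 = 1000100111110
5433 = 1010100111001
→ XOR → 0010000000111 = 1031
0x10B0 = 1000010110000
→ OR → 1010010110111 = 5303
→ shifted left by 3 (mod 2^13) → 0010110111000 = 1464

1464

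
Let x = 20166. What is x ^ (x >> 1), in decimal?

x = 100111011000110 = 20166
x>>1 = 010011101100011
XOR  = 110100110100101 = 27045
(x ^ (x >> 1) gives the standard binary-reflected Gray code of x.)

27045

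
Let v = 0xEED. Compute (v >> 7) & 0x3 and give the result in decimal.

v = 111011101101
Shift right by 7: 11101
Mask low 2 bits: 01 = 1

1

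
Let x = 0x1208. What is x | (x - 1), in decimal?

x = 1001000001000 = 4616
x - 1 = 1001000000111
OR    = 1001000001111 = 4623
(x | (x - 1) sets all bits below the lowest set bit.)

4623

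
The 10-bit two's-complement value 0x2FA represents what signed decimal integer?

-262

pattern = 1011111010 (MSB is 1 ⇒ negative)
Invert: 0100000101, add 1 → 0100000110 = 262, so the value is -262.
(Equivalently: 762 - 2^10 = 762 - 1024 = -262.)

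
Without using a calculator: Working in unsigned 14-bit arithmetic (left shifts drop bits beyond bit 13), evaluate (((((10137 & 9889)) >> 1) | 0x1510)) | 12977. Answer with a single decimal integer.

10137 = 10011110011001
9889 = 10011010100001
→ & → 10011010000001 = 9857
→ >> 1 → 01001101000000 = 4928
0x1510 = 01010100010000
→ | → 01011101010000 = 5968
12977 = 11001010110001
→ | → 11011111110001 = 14321

14321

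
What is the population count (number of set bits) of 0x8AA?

5

0x8AA = 100010101010
Count the 1s: 1 + 1 + 1 + 1 + 1 = 5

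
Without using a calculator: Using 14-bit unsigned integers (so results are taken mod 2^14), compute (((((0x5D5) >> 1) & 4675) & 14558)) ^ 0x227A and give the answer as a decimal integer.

0x5D5 = 00010111010101
→ >> 1 → 00001011101010 = 746
4675 = 01001001000011
→ & → 00001001000010 = 578
14558 = 11100011011110
→ & → 00000001000010 = 66
0x227A = 10001001111010
→ ^ → 10001000111000 = 8760

8760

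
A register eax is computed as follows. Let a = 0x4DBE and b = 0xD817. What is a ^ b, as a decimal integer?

38313

0x4DBE = 0100110110111110
0xD817 = 1101100000010111
XOR → 1001010110101001 = 38313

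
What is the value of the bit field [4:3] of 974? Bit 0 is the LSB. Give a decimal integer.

1

v = 01111001110
Shift right by 3: 01111001
Mask low 2 bits: 01 = 1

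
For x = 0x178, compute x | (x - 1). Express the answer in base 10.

x = 101111000 = 376
x - 1 = 101110111
OR    = 101111111 = 383
(x | (x - 1) sets all bits below the lowest set bit.)

383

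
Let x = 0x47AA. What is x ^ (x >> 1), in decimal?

x = 100011110101010 = 18346
x>>1 = 010001111010101
XOR  = 110010001111111 = 25727
(x ^ (x >> 1) gives the standard binary-reflected Gray code of x.)

25727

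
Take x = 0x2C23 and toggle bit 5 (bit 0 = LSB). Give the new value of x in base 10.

11267

x = 010110000100011
bit 5 is currently 1; toggle it via x ^ (1 << 5) = x ^ 32
→ 010110000000011 = 11267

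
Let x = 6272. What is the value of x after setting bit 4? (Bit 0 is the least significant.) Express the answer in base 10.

6288

x = 01100010000000
bit 4 is currently 0; set it via x | (1 << 4) = x | 16
→ 01100010010000 = 6288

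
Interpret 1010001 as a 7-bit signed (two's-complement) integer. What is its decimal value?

-47

pattern = 1010001 (MSB is 1 ⇒ negative)
Invert: 0101110, add 1 → 0101111 = 47, so the value is -47.
(Equivalently: 81 - 2^7 = 81 - 128 = -47.)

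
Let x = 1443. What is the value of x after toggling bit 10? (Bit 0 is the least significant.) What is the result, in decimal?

419

x = 10110100011
bit 10 is currently 1; toggle it via x ^ (1 << 10) = x ^ 1024
→ 00110100011 = 419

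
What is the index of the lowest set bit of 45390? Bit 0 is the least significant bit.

45390 = 1011000101001110
Trailing zeros: 1, so the lowest set bit is bit 1 (value 2).

1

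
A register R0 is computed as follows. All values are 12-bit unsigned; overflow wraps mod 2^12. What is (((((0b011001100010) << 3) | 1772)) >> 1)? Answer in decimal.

1022

0b011001100010 = 011001100010
→ << 3 (mod 2^12) → 001100010000 = 784
1772 = 011011101100
→ | → 011111111100 = 2044
→ >> 1 → 001111111110 = 1022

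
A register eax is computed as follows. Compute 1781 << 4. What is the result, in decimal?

1781 = 000011011110101
shift left by 4 → 110111101010000 = 28496
(equivalently, 1781 × 2^4 = 1781 × 16)

28496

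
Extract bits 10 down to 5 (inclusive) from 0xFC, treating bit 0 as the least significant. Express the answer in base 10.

v = 00000011111100
Shift right by 5: 000000111
Mask low 6 bits: 000111 = 7

7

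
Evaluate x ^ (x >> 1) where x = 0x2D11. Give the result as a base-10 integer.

15257

x = 10110100010001 = 11537
x>>1 = 01011010001000
XOR  = 11101110011001 = 15257
(x ^ (x >> 1) gives the standard binary-reflected Gray code of x.)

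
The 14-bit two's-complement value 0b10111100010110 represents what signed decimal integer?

pattern = 10111100010110 (MSB is 1 ⇒ negative)
Invert: 01000011101001, add 1 → 01000011101010 = 4330, so the value is -4330.
(Equivalently: 12054 - 2^14 = 12054 - 16384 = -4330.)

-4330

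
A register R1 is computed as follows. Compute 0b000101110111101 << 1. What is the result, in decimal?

6010

x = 0101110111101
shift left by 1 → 1011101111010 = 6010
(equivalently, 3005 × 2^1 = 3005 × 2)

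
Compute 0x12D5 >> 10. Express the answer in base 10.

0x12D5 = 1001011010101
shift right by 10 → 0000000000100 = 4
(equivalently, floor(4821 / 1024))

4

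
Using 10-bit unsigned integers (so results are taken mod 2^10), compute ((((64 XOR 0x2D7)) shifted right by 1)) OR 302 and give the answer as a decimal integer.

64 = 0001000000
0x2D7 = 1011010111
→ XOR → 1010010111 = 663
→ shifted right by 1 → 0101001011 = 331
302 = 0100101110
→ OR → 0101101111 = 367

367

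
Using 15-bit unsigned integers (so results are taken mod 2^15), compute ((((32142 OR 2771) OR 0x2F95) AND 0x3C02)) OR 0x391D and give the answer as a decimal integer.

32142 = 111110110001110
2771 = 000101011010011
→ OR → 111111111011111 = 32735
0x2F95 = 010111110010101
→ OR → 111111111011111 = 32735
0x3C02 = 011110000000010
→ AND → 011110000000010 = 15362
0x391D = 011100100011101
→ OR → 011110100011111 = 15647

15647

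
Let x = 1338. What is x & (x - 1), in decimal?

1336

x = 10100111010 = 1338
x - 1 = 10100111001
AND   = 10100111000 = 1336
(x & (x - 1) clears the lowest set bit of x.)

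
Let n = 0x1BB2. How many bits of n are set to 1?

0x1BB2 = 1101110110010
Count the 1s: 1 + 1 + 1 + 1 + 1 + 1 + 1 + 1 = 8

8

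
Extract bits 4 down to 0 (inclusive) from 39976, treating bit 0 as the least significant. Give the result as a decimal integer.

8

v = 1001110000101000
Shift right by 0: 1001110000101000
Mask low 5 bits: 01000 = 8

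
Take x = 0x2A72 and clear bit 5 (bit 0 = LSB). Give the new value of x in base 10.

x = 10101001110010
bit 5 is currently 1; clear it via x & ~(1 << 5) = x & ~32
→ 10101001010010 = 10834

10834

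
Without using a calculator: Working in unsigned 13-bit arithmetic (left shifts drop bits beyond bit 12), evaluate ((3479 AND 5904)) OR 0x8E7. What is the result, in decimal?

3575

3479 = 0110110010111
5904 = 1011100010000
→ AND → 0010100010000 = 1296
0x8E7 = 0100011100111
→ OR → 0110111110111 = 3575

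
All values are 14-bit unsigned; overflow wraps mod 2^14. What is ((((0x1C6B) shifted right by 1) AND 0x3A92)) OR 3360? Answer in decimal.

0x1C6B = 01110001101011
→ shifted right by 1 → 00111000110101 = 3637
0x3A92 = 11101010010010
→ AND → 00101000010000 = 2576
3360 = 00110100100000
→ OR → 00111100110000 = 3888

3888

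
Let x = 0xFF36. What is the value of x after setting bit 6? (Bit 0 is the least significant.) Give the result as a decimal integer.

x = 1111111100110110
bit 6 is currently 0; set it via x | (1 << 6) = x | 64
→ 1111111101110110 = 65398

65398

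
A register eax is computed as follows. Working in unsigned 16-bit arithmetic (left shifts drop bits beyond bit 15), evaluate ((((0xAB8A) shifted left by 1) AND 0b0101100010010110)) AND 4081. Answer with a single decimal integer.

16

0xAB8A = 1010101110001010
→ shifted left by 1 (mod 2^16) → 0101011100010100 = 22292
0b0101100010010110 = 0101100010010110
→ AND → 0101000000010100 = 20500
4081 = 0000111111110001
→ AND → 0000000000010000 = 16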